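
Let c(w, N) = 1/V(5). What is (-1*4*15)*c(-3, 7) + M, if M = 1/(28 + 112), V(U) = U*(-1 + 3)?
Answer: -839/140 ≈ -5.9929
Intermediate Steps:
V(U) = 2*U (V(U) = U*2 = 2*U)
c(w, N) = 1/10 (c(w, N) = 1/(2*5) = 1/10)
M = 1/140 ≈ 0.0071429
(-1*4*15)*c(-3, 7) + M = (-1*4*15)*(1/10) + 1/140 = -4*15*(1/10) + 1/140 = -60*1/10 + 1/140 = -6 + 1/140 = -839/140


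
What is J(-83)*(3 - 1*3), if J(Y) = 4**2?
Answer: 0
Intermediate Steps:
J(Y) = 16
J(-83)*(3 - 1*3) = 16*(3 - 1*3) = 16*(3 - 3) = 16*0 = 0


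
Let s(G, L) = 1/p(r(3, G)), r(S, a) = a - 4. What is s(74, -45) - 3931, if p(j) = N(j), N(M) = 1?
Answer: -3930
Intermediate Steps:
r(S, a) = -4 + a
p(j) = 1
s(G, L) = 1 (s(G, L) = 1/1 = 1)
s(74, -45) - 3931 = 1 - 3931 = -3930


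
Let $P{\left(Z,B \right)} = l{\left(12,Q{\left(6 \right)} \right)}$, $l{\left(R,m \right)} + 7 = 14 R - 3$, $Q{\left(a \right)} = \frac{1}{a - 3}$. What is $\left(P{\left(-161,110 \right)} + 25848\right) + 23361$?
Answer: $49367$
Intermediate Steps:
$Q{\left(a \right)} = \frac{1}{-3 + a}$
$l{\left(R,m \right)} = -10 + 14 R$ ($l{\left(R,m \right)} = -7 + \left(14 R - 3\right) = -7 + \left(-3 + 14 R\right) = -10 + 14 R$)
$P{\left(Z,B \right)} = 158$ ($P{\left(Z,B \right)} = -10 + 14 \cdot 12 = -10 + 168 = 158$)
$\left(P{\left(-161,110 \right)} + 25848\right) + 23361 = \left(158 + 25848\right) + 23361 = 26006 + 23361 = 49367$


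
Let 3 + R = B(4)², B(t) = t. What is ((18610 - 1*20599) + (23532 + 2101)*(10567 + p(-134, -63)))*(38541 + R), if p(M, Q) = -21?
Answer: 10422057192466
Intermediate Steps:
R = 13 (R = -3 + 4² = -3 + 16 = 13)
((18610 - 1*20599) + (23532 + 2101)*(10567 + p(-134, -63)))*(38541 + R) = ((18610 - 1*20599) + (23532 + 2101)*(10567 - 21))*(38541 + 13) = ((18610 - 20599) + 25633*10546)*38554 = (-1989 + 270325618)*38554 = 270323629*38554 = 10422057192466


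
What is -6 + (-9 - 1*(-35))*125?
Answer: 3244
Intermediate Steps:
-6 + (-9 - 1*(-35))*125 = -6 + (-9 + 35)*125 = -6 + 26*125 = -6 + 3250 = 3244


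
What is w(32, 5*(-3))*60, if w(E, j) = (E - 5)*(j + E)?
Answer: 27540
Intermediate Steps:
w(E, j) = (-5 + E)*(E + j)
w(32, 5*(-3))*60 = (32**2 - 5*32 - 25*(-3) + 32*(5*(-3)))*60 = (1024 - 160 - 5*(-15) + 32*(-15))*60 = (1024 - 160 + 75 - 480)*60 = 459*60 = 27540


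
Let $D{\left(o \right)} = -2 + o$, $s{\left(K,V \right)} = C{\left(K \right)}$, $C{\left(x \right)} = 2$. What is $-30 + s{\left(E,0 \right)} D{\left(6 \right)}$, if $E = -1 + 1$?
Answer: $-22$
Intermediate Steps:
$E = 0$
$s{\left(K,V \right)} = 2$
$-30 + s{\left(E,0 \right)} D{\left(6 \right)} = -30 + 2 \left(-2 + 6\right) = -30 + 2 \cdot 4 = -30 + 8 = -22$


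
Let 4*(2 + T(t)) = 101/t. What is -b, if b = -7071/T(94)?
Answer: -886232/217 ≈ -4084.0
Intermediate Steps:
T(t) = -2 + 101/(4*t) (T(t) = -2 + (101/t)/4 = -2 + 101/(4*t))
b = 886232/217 (b = -7071/(-2 + (101/4)/94) = -7071/(-2 + (101/4)*(1/94)) = -7071/(-2 + 101/376) = -7071/(-651/376) = -7071*(-376/651) = 886232/217 ≈ 4084.0)
-b = -1*886232/217 = -886232/217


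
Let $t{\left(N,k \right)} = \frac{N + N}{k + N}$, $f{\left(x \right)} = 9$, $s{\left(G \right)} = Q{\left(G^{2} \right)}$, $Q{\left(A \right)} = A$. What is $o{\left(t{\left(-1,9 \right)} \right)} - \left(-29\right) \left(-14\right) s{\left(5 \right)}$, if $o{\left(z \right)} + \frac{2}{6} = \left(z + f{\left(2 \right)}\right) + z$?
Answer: $- \frac{60851}{6} \approx -10142.0$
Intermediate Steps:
$s{\left(G \right)} = G^{2}$
$t{\left(N,k \right)} = \frac{2 N}{N + k}$
$o{\left(z \right)} = \frac{26}{3} + 2 z$ ($o{\left(z \right)} = - \frac{1}{3} + \left(\left(z + 9\right) + z\right) = - \frac{1}{3} + \left(\left(9 + z\right) + z\right) = - \frac{1}{3} + \left(9 + 2 z\right) = \frac{26}{3} + 2 z$)
$o{\left(t{\left(-1,9 \right)} \right)} - \left(-29\right) \left(-14\right) s{\left(5 \right)} = \left(\frac{26}{3} + 2 \cdot 2 \left(-1\right) \frac{1}{-1 + 9}\right) - \left(-29\right) \left(-14\right) 5^{2} = \left(\frac{26}{3} + 2 \cdot 2 \left(-1\right) \frac{1}{8}\right) - 406 \cdot 25 = \left(\frac{26}{3} + 2 \cdot 2 \left(-1\right) \frac{1}{8}\right) - 10150 = \left(\frac{26}{3} + 2 \left(- \frac{1}{4}\right)\right) - 10150 = \left(\frac{26}{3} - \frac{1}{2}\right) - 10150 = \frac{49}{6} - 10150 = - \frac{60851}{6}$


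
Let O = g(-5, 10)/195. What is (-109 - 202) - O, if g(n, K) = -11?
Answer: -60634/195 ≈ -310.94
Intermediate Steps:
O = -11/195 ≈ -0.056410
(-109 - 202) - O = (-109 - 202) - 1*(-11/195) = -311 + 11/195 = -60634/195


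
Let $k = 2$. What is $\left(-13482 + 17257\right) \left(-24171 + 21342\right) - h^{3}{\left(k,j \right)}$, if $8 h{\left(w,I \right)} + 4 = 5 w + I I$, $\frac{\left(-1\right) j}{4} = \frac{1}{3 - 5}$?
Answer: $- \frac{683486525}{64} \approx -1.0679 \cdot 10^{7}$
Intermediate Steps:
$j = 2$ ($j = - \frac{4}{3 - 5} = - \frac{4}{-2} = \left(-4\right) \left(- \frac{1}{2}\right) = 2$)
$h{\left(w,I \right)} = - \frac{1}{2} + \frac{I^{2}}{8} + \frac{5 w}{8}$ ($h{\left(w,I \right)} = - \frac{1}{2} + \frac{5 w + I I}{8} = - \frac{1}{2} + \frac{5 w + I^{2}}{8} = - \frac{1}{2} + \frac{I^{2} + 5 w}{8} = - \frac{1}{2} + \left(\frac{I^{2}}{8} + \frac{5 w}{8}\right) = - \frac{1}{2} + \frac{I^{2}}{8} + \frac{5 w}{8}$)
$\left(-13482 + 17257\right) \left(-24171 + 21342\right) - h^{3}{\left(k,j \right)} = \left(-13482 + 17257\right) \left(-24171 + 21342\right) - \left(- \frac{1}{2} + \frac{2^{2}}{8} + \frac{5}{8} \cdot 2\right)^{3} = 3775 \left(-2829\right) - \left(- \frac{1}{2} + \frac{1}{8} \cdot 4 + \frac{5}{4}\right)^{3} = -10679475 - \left(- \frac{1}{2} + \frac{1}{2} + \frac{5}{4}\right)^{3} = -10679475 - \left(\frac{5}{4}\right)^{3} = -10679475 - \frac{125}{64} = - \frac{683486525}{64}$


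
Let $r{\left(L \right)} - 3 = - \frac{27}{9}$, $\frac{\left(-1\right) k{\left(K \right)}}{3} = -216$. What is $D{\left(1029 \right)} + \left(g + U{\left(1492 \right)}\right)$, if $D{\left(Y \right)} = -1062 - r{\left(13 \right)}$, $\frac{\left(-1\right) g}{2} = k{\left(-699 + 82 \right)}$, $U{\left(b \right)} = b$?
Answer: $-866$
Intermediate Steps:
$k{\left(K \right)} = 648$ ($k{\left(K \right)} = \left(-3\right) \left(-216\right) = 648$)
$g = -1296$ ($g = \left(-2\right) 648 = -1296$)
$r{\left(L \right)} = 0$ ($r{\left(L \right)} = 3 - \frac{27}{9} = 3 - 3 = 0$)
$D{\left(Y \right)} = -1062$ ($D{\left(Y \right)} = -1062 - 0 = -1062 + 0 = -1062$)
$D{\left(1029 \right)} + \left(g + U{\left(1492 \right)}\right) = -1062 + \left(-1296 + 1492\right) = -1062 + 196 = -866$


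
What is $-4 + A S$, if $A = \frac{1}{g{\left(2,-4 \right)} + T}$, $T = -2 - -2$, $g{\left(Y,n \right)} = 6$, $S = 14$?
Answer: $- \frac{5}{3} \approx -1.6667$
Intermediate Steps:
$T = 0$ ($T = -2 + 2 = 0$)
$A = \frac{1}{6}$ ($A = \frac{1}{6 + 0} = \frac{1}{6} \approx 0.16667$)
$-4 + A S = -4 + \frac{1}{6} \cdot 14 = -4 + \frac{7}{3} = - \frac{5}{3}$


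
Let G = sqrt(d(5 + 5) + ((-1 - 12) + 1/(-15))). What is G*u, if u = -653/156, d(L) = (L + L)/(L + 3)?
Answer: -653*I*sqrt(109590)/15210 ≈ -14.212*I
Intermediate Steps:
d(L) = 2*L/(3 + L) (d(L) = (2*L)/(3 + L) = 2*L/(3 + L))
G = 2*I*sqrt(109590)/195 (G = sqrt(2*(5 + 5)/(3 + (5 + 5)) + ((-1 - 12) + 1/(-15))) = sqrt(2*10/(3 + 10) + (-13 - 1/15)) = sqrt(2*10/13 - 196/15) = sqrt(2*10*(1/13) - 196/15) = sqrt(20/13 - 196/15) = sqrt(-2248/195) = 2*I*sqrt(109590)/195 ≈ 3.3953*I)
u = -653/156 (u = -653*1/156 = -653/156 ≈ -4.1859)
G*u = (2*I*sqrt(109590)/195)*(-653/156) = -653*I*sqrt(109590)/15210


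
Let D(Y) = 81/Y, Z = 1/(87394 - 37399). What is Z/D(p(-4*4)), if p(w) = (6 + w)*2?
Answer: -4/809919 ≈ -4.9388e-6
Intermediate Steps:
p(w) = 12 + 2*w
Z = 1/49995 ≈ 2.0002e-5
Z/D(p(-4*4)) = 1/(49995*((81/(12 + 2*(-4*4))))) = 1/(49995*((81/(12 + 2*(-16))))) = 1/(49995*((81/(12 - 32)))) = 1/(49995*((81/(-20)))) = 1/(49995*((81*(-1/20)))) = 1/(49995*(-81/20)) = (1/49995)*(-20/81) = -4/809919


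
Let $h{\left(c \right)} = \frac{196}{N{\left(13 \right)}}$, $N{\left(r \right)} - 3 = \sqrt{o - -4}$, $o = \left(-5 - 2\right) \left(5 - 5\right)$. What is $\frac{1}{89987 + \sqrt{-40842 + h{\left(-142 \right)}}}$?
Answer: $\frac{449935}{40488504859} - \frac{i \sqrt{1020070}}{40488504859} \approx 1.1113 \cdot 10^{-5} - 2.4945 \cdot 10^{-8} i$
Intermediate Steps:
$o = 0$ ($o = \left(-7\right) 0 = 0$)
$N{\left(r \right)} = 5$ ($N{\left(r \right)} = 3 + \sqrt{0 - -4} = 3 + \sqrt{0 + 4} = 3 + \sqrt{4} = 3 + 2 = 5$)
$h{\left(c \right)} = \frac{196}{5}$
$\frac{1}{89987 + \sqrt{-40842 + h{\left(-142 \right)}}} = \frac{1}{89987 + \sqrt{-40842 + \frac{196}{5}}} = \frac{1}{89987 + \sqrt{- \frac{204014}{5}}} = \frac{1}{89987 + \frac{i \sqrt{1020070}}{5}}$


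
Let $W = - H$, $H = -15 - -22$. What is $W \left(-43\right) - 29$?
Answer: $272$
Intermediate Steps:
$H = 7$ ($H = -15 + 22 = 7$)
$W = -7$ ($W = \left(-1\right) 7 = -7$)
$W \left(-43\right) - 29 = \left(-7\right) \left(-43\right) - 29 = 301 - 29 = 272$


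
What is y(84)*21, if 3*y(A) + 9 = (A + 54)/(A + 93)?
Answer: -3395/59 ≈ -57.542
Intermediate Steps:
y(A) = -3 + (54 + A)/(3*(93 + A)) (y(A) = -3 + ((A + 54)/(A + 93))/3 = -3 + ((54 + A)/(93 + A))/3 = -3 + (54 + A)/(3*(93 + A)))
y(84)*21 = ((-783 - 8*84)/(3*(93 + 84)))*21 = ((⅓)*(-783 - 672)/177)*21 = ((⅓)*(1/177)*(-1455))*21 = -485/177*21 = -3395/59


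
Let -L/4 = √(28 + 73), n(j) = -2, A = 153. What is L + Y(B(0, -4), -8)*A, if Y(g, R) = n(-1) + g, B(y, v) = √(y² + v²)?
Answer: 306 - 4*√101 ≈ 265.80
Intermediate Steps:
B(y, v) = √(v² + y²)
Y(g, R) = -2 + g
L = -4*√101 (L = -4*√(28 + 73) = -4*√101 ≈ -40.200)
L + Y(B(0, -4), -8)*A = -4*√101 + (-2 + √((-4)² + 0²))*153 = -4*√101 + (-2 + √(16 + 0))*153 = -4*√101 + (-2 + √16)*153 = -4*√101 + (-2 + 4)*153 = -4*√101 + 2*153 = -4*√101 + 306 = 306 - 4*√101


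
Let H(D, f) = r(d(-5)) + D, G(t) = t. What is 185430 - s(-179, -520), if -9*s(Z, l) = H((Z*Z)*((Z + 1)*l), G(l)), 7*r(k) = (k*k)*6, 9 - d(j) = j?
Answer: 2967383998/9 ≈ 3.2971e+8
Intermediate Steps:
d(j) = 9 - j
r(k) = 6*k²/7 (r(k) = ((k*k)*6)/7 = (k²*6)/7 = (6*k²)/7 = 6*k²/7)
H(D, f) = 168 + D (H(D, f) = 6*(9 - 1*(-5))²/7 + D = 6*(9 + 5)²/7 + D = (6/7)*14² + D = (6/7)*196 + D = 168 + D)
s(Z, l) = -56/3 - l*Z²*(1 + Z)/9 (s(Z, l) = -(168 + (Z*Z)*((Z + 1)*l))/9 = -(168 + Z²*((1 + Z)*l))/9 = -(168 + Z²*(l*(1 + Z)))/9 = -(168 + l*Z²*(1 + Z))/9 = -56/3 - l*Z²*(1 + Z)/9)
185430 - s(-179, -520) = 185430 - (-56/3 - ⅑*(-520)*(-179)²*(1 - 179)) = 185430 - (-56/3 - ⅑*(-520)*32041*(-178)) = 185430 - (-56/3 - 2965714960/9) = 185430 - 1*(-2965715128/9) = 185430 + 2965715128/9 = 2967383998/9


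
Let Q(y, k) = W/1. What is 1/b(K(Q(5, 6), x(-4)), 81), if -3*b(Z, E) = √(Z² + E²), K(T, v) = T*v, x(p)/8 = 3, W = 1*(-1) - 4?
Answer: -√2329/2329 ≈ -0.020721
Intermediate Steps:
W = -5 (W = -1 - 4 = -5)
x(p) = 24 (x(p) = 8*3 = 24)
Q(y, k) = -5 (Q(y, k) = -5/1 = -5*1 = -5)
b(Z, E) = -√(E² + Z²)/3 (b(Z, E) = -√(Z² + E²)/3 = -√(E² + Z²)/3)
1/b(K(Q(5, 6), x(-4)), 81) = 1/(-√(81² + (-5*24)²)/3) = 1/(-√(6561 + (-120)²)/3) = 1/(-√(6561 + 14400)/3) = 1/(-√2329) = -√2329/2329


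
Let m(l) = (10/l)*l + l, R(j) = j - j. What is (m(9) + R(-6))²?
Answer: 361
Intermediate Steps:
R(j) = 0
m(l) = 10 + l
(m(9) + R(-6))² = ((10 + 9) + 0)² = (19 + 0)² = 19² = 361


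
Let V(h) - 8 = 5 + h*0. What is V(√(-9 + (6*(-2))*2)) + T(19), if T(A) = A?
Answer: 32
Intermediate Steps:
V(h) = 13 (V(h) = 8 + (5 + h*0) = 8 + (5 + 0) = 8 + 5 = 13)
V(√(-9 + (6*(-2))*2)) + T(19) = 13 + 19 = 32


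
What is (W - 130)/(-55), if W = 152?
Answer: -⅖ ≈ -0.40000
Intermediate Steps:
(W - 130)/(-55) = (152 - 130)/(-55) = -1/55*22 = -⅖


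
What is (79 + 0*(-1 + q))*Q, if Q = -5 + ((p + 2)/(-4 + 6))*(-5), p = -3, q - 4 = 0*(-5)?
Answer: -395/2 ≈ -197.50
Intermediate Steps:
q = 4 (q = 4 + 0*(-5) = 4 + 0 = 4)
Q = -5/2 (Q = -5 + ((-3 + 2)/(-4 + 6))*(-5) = -5 - 1/2*(-5) = -5 - 1*½*(-5) = -5 - ½*(-5) = -5 + 5/2 = -5/2 ≈ -2.5000)
(79 + 0*(-1 + q))*Q = (79 + 0*(-1 + 4))*(-5/2) = (79 + 0*3)*(-5/2) = (79 + 0)*(-5/2) = 79*(-5/2) = -395/2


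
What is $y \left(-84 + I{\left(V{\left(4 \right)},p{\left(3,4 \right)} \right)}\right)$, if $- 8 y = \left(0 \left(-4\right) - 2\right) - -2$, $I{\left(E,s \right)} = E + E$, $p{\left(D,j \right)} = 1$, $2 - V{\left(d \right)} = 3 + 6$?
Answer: $0$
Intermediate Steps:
$V{\left(d \right)} = -7$ ($V{\left(d \right)} = 2 - \left(3 + 6\right) = 2 - 9 = -7$)
$I{\left(E,s \right)} = 2 E$
$y = 0$ ($y = - \frac{\left(0 \left(-4\right) - 2\right) - -2}{8} = - \frac{\left(0 - 2\right) + 2}{8} = - \frac{-2 + 2}{8} = \left(- \frac{1}{8}\right) 0 = 0$)
$y \left(-84 + I{\left(V{\left(4 \right)},p{\left(3,4 \right)} \right)}\right) = 0 \left(-84 + 2 \left(-7\right)\right) = 0 \left(-84 - 14\right) = 0 \left(-98\right) = 0$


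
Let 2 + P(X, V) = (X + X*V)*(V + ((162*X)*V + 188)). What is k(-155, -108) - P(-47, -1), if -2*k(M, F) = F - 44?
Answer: 78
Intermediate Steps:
k(M, F) = 22 - F/2 (k(M, F) = -(F - 44)/2 = -(-44 + F)/2 = 22 - F/2)
P(X, V) = -2 + (X + V*X)*(188 + V + 162*V*X) (P(X, V) = -2 + (X + X*V)*(V + ((162*X)*V + 188)) = -2 + (X + V*X)*(V + (162*V*X + 188)) = -2 + (X + V*X)*(V + (188 + 162*V*X)) = -2 + (X + V*X)*(188 + V + 162*V*X))
k(-155, -108) - P(-47, -1) = (22 - ½*(-108)) - (-2 + 188*(-47) - 47*(-1)² + 162*(-1)*(-47)² + 162*(-1)²*(-47)² + 189*(-1)*(-47)) = (22 + 54) - (-2 - 8836 - 47*1 + 162*(-1)*2209 + 162*1*2209 + 8883) = 76 - (-2 - 8836 - 47 - 357858 + 357858 + 8883) = 76 - 1*(-2) = 76 + 2 = 78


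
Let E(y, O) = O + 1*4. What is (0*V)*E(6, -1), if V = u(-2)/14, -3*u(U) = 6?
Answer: 0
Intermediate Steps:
E(y, O) = 4 + O (E(y, O) = O + 4 = 4 + O)
u(U) = -2 (u(U) = -1/3*6 = -2)
V = -1/7 (V = -2/14 = -2*1/14 = -1/7 ≈ -0.14286)
(0*V)*E(6, -1) = (0*(-1/7))*(4 - 1) = 0*3 = 0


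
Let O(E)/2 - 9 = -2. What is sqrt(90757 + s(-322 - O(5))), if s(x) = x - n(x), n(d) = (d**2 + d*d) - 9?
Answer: I*sqrt(135362) ≈ 367.92*I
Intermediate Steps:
n(d) = -9 + 2*d**2 (n(d) = (d**2 + d**2) - 9 = 2*d**2 - 9 = -9 + 2*d**2)
O(E) = 14 (O(E) = 18 + 2*(-2) = 18 - 4 = 14)
s(x) = 9 + x - 2*x**2 (s(x) = x - (-9 + 2*x**2) = x + (9 - 2*x**2) = 9 + x - 2*x**2)
sqrt(90757 + s(-322 - O(5))) = sqrt(90757 + (9 + (-322 - 1*14) - 2*(-322 - 1*14)**2)) = sqrt(90757 + (9 + (-322 - 14) - 2*(-322 - 14)**2)) = sqrt(90757 + (9 - 336 - 2*(-336)**2)) = sqrt(90757 + (9 - 336 - 2*112896)) = sqrt(90757 + (9 - 336 - 225792)) = sqrt(90757 - 226119) = sqrt(-135362) = I*sqrt(135362)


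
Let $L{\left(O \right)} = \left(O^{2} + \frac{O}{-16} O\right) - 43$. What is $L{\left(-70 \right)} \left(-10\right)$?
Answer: $- \frac{91015}{2} \approx -45508.0$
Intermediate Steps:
$L{\left(O \right)} = -43 + \frac{15 O^{2}}{16}$ ($L{\left(O \right)} = \left(O^{2} + O \left(- \frac{1}{16}\right) O\right) - 43 = \left(O^{2} + - \frac{O}{16} O\right) - 43 = \left(O^{2} - \frac{O^{2}}{16}\right) - 43 = \frac{15 O^{2}}{16} - 43 = -43 + \frac{15 O^{2}}{16}$)
$L{\left(-70 \right)} \left(-10\right) = \left(-43 + \frac{15 \left(-70\right)^{2}}{16}\right) \left(-10\right) = \left(-43 + \frac{15}{16} \cdot 4900\right) \left(-10\right) = \left(-43 + \frac{18375}{4}\right) \left(-10\right) = \frac{18203}{4} \left(-10\right) = - \frac{91015}{2}$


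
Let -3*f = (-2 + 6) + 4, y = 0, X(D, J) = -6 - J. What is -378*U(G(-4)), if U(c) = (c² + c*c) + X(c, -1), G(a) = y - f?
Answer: -3486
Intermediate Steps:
f = -8/3 (f = -((-2 + 6) + 4)/3 = -(4 + 4)/3 = -⅓*8 = -8/3 ≈ -2.6667)
G(a) = 8/3 (G(a) = 0 - 1*(-8/3) = 0 + 8/3 = 8/3)
U(c) = -5 + 2*c² (U(c) = (c² + c*c) + (-6 - 1*(-1)) = (c² + c²) + (-6 + 1) = 2*c² - 5 = -5 + 2*c²)
-378*U(G(-4)) = -378*(-5 + 2*(8/3)²) = -378*(-5 + 2*(64/9)) = -378*(-5 + 128/9) = -378*83/9 = -3486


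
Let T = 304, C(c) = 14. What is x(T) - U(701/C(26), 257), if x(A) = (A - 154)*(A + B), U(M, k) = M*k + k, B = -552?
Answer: -704555/14 ≈ -50325.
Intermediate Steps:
U(M, k) = k + M*k
x(A) = (-552 + A)*(-154 + A) (x(A) = (A - 154)*(A - 552) = (-154 + A)*(-552 + A) = (-552 + A)*(-154 + A))
x(T) - U(701/C(26), 257) = (85008 + 304² - 706*304) - 257*(1 + 701/14) = (85008 + 92416 - 214624) - 257*(1 + 701*(1/14)) = -37200 - 257*(1 + 701/14) = -37200 - 257*715/14 = -37200 - 1*183755/14 = -37200 - 183755/14 = -704555/14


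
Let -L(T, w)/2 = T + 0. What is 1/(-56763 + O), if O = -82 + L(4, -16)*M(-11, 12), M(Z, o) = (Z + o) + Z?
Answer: -1/56765 ≈ -1.7616e-5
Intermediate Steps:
M(Z, o) = o + 2*Z
L(T, w) = -2*T (L(T, w) = -2*(T + 0) = -2*T)
O = -2 (O = -82 + (-2*4)*(12 + 2*(-11)) = -82 - 8*(12 - 22) = -82 - 8*(-10) = -82 + 80 = -2)
1/(-56763 + O) = 1/(-56763 - 2) = 1/(-56765) = -1/56765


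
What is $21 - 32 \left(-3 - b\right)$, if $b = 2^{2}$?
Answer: $245$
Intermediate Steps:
$b = 4$
$21 - 32 \left(-3 - b\right) = 21 - 32 \left(-3 - 4\right) = 21 - -224 = 21 + 224 = 245$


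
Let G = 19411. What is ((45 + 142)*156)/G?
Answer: 29172/19411 ≈ 1.5029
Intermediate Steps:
((45 + 142)*156)/G = ((45 + 142)*156)/19411 = (187*156)*(1/19411) = 29172*(1/19411) = 29172/19411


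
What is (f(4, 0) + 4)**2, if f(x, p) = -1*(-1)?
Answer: 25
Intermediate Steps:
f(x, p) = 1
(f(4, 0) + 4)**2 = (1 + 4)**2 = 5**2 = 25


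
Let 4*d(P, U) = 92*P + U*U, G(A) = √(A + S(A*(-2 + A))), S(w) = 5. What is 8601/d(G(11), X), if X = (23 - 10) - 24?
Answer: 11468/163 ≈ 70.356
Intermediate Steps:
X = -11 (X = 13 - 24 = -11)
G(A) = √(5 + A) (G(A) = √(A + 5) = √(5 + A))
d(P, U) = 23*P + U²/4 (d(P, U) = (92*P + U*U)/4 = (92*P + U²)/4 = (U² + 92*P)/4 = 23*P + U²/4)
8601/d(G(11), X) = 8601/(23*√(5 + 11) + (¼)*(-11)²) = 8601/(23*√16 + (¼)*121) = 8601/(23*4 + 121/4) = 8601/(92 + 121/4) = 8601/(489/4) = 8601*(4/489) = 11468/163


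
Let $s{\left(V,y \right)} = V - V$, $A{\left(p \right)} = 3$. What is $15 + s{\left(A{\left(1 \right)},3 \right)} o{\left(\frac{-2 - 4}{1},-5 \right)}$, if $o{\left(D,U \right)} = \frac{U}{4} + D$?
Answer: $15$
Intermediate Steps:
$o{\left(D,U \right)} = D + \frac{U}{4}$ ($o{\left(D,U \right)} = \frac{U}{4} + D = D + \frac{U}{4}$)
$s{\left(V,y \right)} = 0$
$15 + s{\left(A{\left(1 \right)},3 \right)} o{\left(\frac{-2 - 4}{1},-5 \right)} = 15 + 0 \left(\frac{-2 - 4}{1} + \frac{1}{4} \left(-5\right)\right) = 15 + 0 \left(\left(-6\right) 1 - \frac{5}{4}\right) = 15 + 0 \left(-6 - \frac{5}{4}\right) = 15 + 0 \left(- \frac{29}{4}\right) = 15 + 0 = 15$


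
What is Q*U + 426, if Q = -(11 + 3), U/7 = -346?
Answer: 34334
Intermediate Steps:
U = -2422 (U = 7*(-346) = -2422)
Q = -14 (Q = -1*14 = -14)
Q*U + 426 = -14*(-2422) + 426 = 33908 + 426 = 34334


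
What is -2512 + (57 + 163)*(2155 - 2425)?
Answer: -61912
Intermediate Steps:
-2512 + (57 + 163)*(2155 - 2425) = -2512 + 220*(-270) = -2512 - 59400 = -61912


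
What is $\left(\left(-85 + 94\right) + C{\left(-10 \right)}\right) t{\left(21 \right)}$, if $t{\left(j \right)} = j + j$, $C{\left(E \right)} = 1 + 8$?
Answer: $756$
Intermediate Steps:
$C{\left(E \right)} = 9$
$t{\left(j \right)} = 2 j$
$\left(\left(-85 + 94\right) + C{\left(-10 \right)}\right) t{\left(21 \right)} = \left(\left(-85 + 94\right) + 9\right) 2 \cdot 21 = \left(9 + 9\right) 42 = 18 \cdot 42 = 756$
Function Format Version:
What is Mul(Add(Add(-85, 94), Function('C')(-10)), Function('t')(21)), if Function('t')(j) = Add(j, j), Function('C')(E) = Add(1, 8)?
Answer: 756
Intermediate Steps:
Function('C')(E) = 9
Function('t')(j) = Mul(2, j)
Mul(Add(Add(-85, 94), Function('C')(-10)), Function('t')(21)) = Mul(Add(Add(-85, 94), 9), Mul(2, 21)) = Mul(Add(9, 9), 42) = Mul(18, 42) = 756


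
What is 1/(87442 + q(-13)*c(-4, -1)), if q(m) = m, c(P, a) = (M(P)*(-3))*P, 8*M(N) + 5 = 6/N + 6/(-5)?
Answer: 20/1751843 ≈ 1.1417e-5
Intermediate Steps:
M(N) = -31/40 + 3/(4*N) (M(N) = -5/8 + (6/N + 6/(-5))/8 = -5/8 + (6/N + 6*(-⅕))/8 = -5/8 + (6/N - 6/5)/8 = -5/8 + (-6/5 + 6/N)/8 = -5/8 + (-3/20 + 3/(4*N)) = -31/40 + 3/(4*N))
c(P, a) = -9/4 + 93*P/40 (c(P, a) = (((30 - 31*P)/(40*P))*(-3))*P = (-3*(30 - 31*P)/(40*P))*P = -9/4 + 93*P/40)
1/(87442 + q(-13)*c(-4, -1)) = 1/(87442 - 13*(-9/4 + (93/40)*(-4))) = 1/(87442 - 13*(-9/4 - 93/10)) = 1/(87442 - 13*(-231/20)) = 1/(87442 + 3003/20) = 1/(1751843/20) = 20/1751843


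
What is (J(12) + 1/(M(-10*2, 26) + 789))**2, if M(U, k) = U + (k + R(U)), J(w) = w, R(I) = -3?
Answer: 90345025/627264 ≈ 144.03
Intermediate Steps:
M(U, k) = -3 + U + k (M(U, k) = U + (k - 3) = U + (-3 + k) = -3 + U + k)
(J(12) + 1/(M(-10*2, 26) + 789))**2 = (12 + 1/((-3 - 10*2 + 26) + 789))**2 = (12 + 1/((-3 - 20 + 26) + 789))**2 = (12 + 1/(3 + 789))**2 = (12 + 1/792)**2 = (9505/792)**2 = 90345025/627264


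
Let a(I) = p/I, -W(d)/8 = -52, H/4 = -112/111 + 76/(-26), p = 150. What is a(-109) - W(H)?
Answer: -45494/109 ≈ -417.38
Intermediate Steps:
H = -22696/1443 (H = 4*(-112/111 + 76/(-26)) = 4*(-112*1/111 + 76*(-1/26)) = 4*(-112/111 - 38/13) = 4*(-5674/1443) = -22696/1443 ≈ -15.728)
W(d) = 416 (W(d) = -8*(-52) = 416)
a(I) = 150/I
a(-109) - W(H) = 150/(-109) - 1*416 = 150*(-1/109) - 416 = -150/109 - 416 = -45494/109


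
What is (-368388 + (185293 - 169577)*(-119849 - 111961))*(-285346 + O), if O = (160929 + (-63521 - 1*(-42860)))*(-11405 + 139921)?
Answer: -65679075372981483816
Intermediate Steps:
O = 18026682288 (O = (160929 + (-63521 + 42860))*128516 = (160929 - 20661)*128516 = 140268*128516 = 18026682288)
(-368388 + (185293 - 169577)*(-119849 - 111961))*(-285346 + O) = (-368388 + (185293 - 169577)*(-119849 - 111961))*(-285346 + 18026682288) = (-368388 + 15716*(-231810))*18026396942 = (-368388 - 3643125960)*18026396942 = -3643494348*18026396942 = -65679075372981483816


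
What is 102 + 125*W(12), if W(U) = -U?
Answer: -1398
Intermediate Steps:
102 + 125*W(12) = 102 + 125*(-1*12) = 102 + 125*(-12) = 102 - 1500 = -1398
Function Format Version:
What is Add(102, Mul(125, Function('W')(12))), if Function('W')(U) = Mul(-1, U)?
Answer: -1398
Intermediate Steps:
Add(102, Mul(125, Function('W')(12))) = Add(102, Mul(125, Mul(-1, 12))) = Add(102, Mul(125, -12)) = Add(102, -1500) = -1398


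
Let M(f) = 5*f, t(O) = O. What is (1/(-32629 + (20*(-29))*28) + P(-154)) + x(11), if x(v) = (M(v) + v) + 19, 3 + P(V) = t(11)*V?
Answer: -78776829/48869 ≈ -1612.0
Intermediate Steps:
P(V) = -3 + 11*V
x(v) = 19 + 6*v (x(v) = (5*v + v) + 19 = 6*v + 19 = 19 + 6*v)
(1/(-32629 + (20*(-29))*28) + P(-154)) + x(11) = (1/(-32629 + (20*(-29))*28) + (-3 + 11*(-154))) + (19 + 6*11) = (1/(-32629 - 580*28) + (-3 - 1694)) + (19 + 66) = (1/(-32629 - 16240) - 1697) + 85 = (1/(-48869) - 1697) + 85 = (-1/48869 - 1697) + 85 = -82930694/48869 + 85 = -78776829/48869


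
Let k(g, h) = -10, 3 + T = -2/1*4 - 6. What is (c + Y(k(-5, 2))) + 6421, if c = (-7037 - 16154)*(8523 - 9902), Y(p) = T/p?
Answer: 319868117/10 ≈ 3.1987e+7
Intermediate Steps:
T = -17 (T = -3 + (-2/1*4 - 6) = -3 + (-2*1*4 - 6) = -3 + (-2*4 - 6) = -3 + (-8 - 6) = -3 - 14 = -17)
Y(p) = -17/p
c = 31980389 (c = -23191*(-1379) = 31980389)
(c + Y(k(-5, 2))) + 6421 = (31980389 - 17/(-10)) + 6421 = (31980389 - 17*(-⅒)) + 6421 = (31980389 + 17/10) + 6421 = 319803907/10 + 6421 = 319868117/10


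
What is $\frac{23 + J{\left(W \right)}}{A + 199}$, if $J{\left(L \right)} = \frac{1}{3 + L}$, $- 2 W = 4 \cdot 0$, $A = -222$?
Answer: $- \frac{70}{69} \approx -1.0145$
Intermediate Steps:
$W = 0$ ($W = - \frac{4 \cdot 0}{2} = \left(- \frac{1}{2}\right) 0 = 0$)
$\frac{23 + J{\left(W \right)}}{A + 199} = \frac{23 + \frac{1}{3 + 0}}{-222 + 199} = \frac{23 + \frac{1}{3}}{-23} = \left(23 + \frac{1}{3}\right) \left(- \frac{1}{23}\right) = \frac{70}{3} \left(- \frac{1}{23}\right) = - \frac{70}{69}$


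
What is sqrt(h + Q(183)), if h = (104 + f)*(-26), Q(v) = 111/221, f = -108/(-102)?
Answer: I*sqrt(133386097)/221 ≈ 52.259*I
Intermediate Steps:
f = 18/17 (f = -108*(-1/102) = 18/17 ≈ 1.0588)
Q(v) = 111/221 (Q(v) = 111*(1/221) = 111/221)
h = -46436/17 (h = (104 + 18/17)*(-26) = (1786/17)*(-26) = -46436/17 ≈ -2731.5)
sqrt(h + Q(183)) = sqrt(-46436/17 + 111/221) = sqrt(-603557/221) = I*sqrt(133386097)/221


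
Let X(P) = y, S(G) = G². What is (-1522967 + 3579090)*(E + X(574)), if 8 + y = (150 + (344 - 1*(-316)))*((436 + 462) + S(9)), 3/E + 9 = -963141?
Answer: 523461921164689177/321050 ≈ 1.6305e+12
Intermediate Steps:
E = -1/321050 (E = 3/(-9 - 963141) = 3/(-963150) = 3*(-1/963150) = -1/321050 ≈ -3.1148e-6)
y = 792982 (y = -8 + (150 + (344 - 1*(-316)))*((436 + 462) + 9²) = -8 + (150 + (344 + 316))*(898 + 81) = -8 + (150 + 660)*979 = -8 + 810*979 = -8 + 792990 = 792982)
X(P) = 792982
(-1522967 + 3579090)*(E + X(574)) = (-1522967 + 3579090)*(-1/321050 + 792982) = 2056123*(254586871099/321050) = 523461921164689177/321050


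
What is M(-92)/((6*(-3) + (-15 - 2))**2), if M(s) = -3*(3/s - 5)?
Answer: 1389/112700 ≈ 0.012325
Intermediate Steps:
M(s) = 15 - 9/s (M(s) = -3*(-5 + 3/s) = 15 - 9/s)
M(-92)/((6*(-3) + (-15 - 2))**2) = (15 - 9/(-92))/((6*(-3) + (-15 - 2))**2) = (15 - 9*(-1/92))/((-18 - 17)**2) = (15 + 9/92)/((-35)**2) = (1389/92)/1225 = (1389/92)*(1/1225) = 1389/112700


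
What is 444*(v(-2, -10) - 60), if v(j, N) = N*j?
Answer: -17760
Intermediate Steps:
444*(v(-2, -10) - 60) = 444*(-10*(-2) - 60) = 444*(20 - 60) = 444*(-40) = -17760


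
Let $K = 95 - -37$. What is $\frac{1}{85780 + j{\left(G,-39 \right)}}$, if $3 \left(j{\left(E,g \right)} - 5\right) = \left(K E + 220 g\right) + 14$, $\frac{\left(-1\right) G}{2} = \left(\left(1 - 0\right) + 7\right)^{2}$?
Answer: $\frac{3}{231893} \approx 1.2937 \cdot 10^{-5}$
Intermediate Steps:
$K = 132$ ($K = 95 + 37 = 132$)
$G = -128$ ($G = - 2 \left(\left(1 - 0\right) + 7\right)^{2} = - 2 \left(\left(1 + 0\right) + 7\right)^{2} = - 2 \left(1 + 7\right)^{2} = - 2 \cdot 8^{2} = \left(-2\right) 64 = -128$)
$j{\left(E,g \right)} = \frac{29}{3} + 44 E + \frac{220 g}{3}$ ($j{\left(E,g \right)} = 5 + \frac{\left(132 E + 220 g\right) + 14}{3} = 5 + \frac{14 + 132 E + 220 g}{3} = 5 + \left(\frac{14}{3} + 44 E + \frac{220 g}{3}\right) = \frac{29}{3} + 44 E + \frac{220 g}{3}$)
$\frac{1}{85780 + j{\left(G,-39 \right)}} = \frac{1}{85780 + \left(\frac{29}{3} + 44 \left(-128\right) + \frac{220}{3} \left(-39\right)\right)} = \frac{1}{85780 - \frac{25447}{3}} = \frac{1}{\frac{231893}{3}} = \frac{3}{231893}$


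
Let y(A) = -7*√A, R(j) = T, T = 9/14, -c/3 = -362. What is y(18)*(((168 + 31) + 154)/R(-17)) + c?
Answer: 1086 - 34594*√2/3 ≈ -15222.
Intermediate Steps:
c = 1086 (c = -3*(-362) = 1086)
T = 9/14 (T = 9*(1/14) = 9/14 ≈ 0.64286)
R(j) = 9/14
y(18)*(((168 + 31) + 154)/R(-17)) + c = (-21*√2)*(((168 + 31) + 154)/(9/14)) + 1086 = (-21*√2)*((199 + 154)*(14/9)) + 1086 = (-21*√2)*(353*(14/9)) + 1086 = -21*√2*(4942/9) + 1086 = -34594*√2/3 + 1086 = 1086 - 34594*√2/3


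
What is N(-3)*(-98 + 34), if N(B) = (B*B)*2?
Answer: -1152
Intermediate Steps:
N(B) = 2*B**2 (N(B) = B**2*2 = 2*B**2)
N(-3)*(-98 + 34) = (2*(-3)**2)*(-98 + 34) = (2*9)*(-64) = 18*(-64) = -1152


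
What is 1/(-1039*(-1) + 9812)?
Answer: 1/10851 ≈ 9.2157e-5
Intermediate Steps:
1/(-1039*(-1) + 9812) = 1/(1039 + 9812) = 1/10851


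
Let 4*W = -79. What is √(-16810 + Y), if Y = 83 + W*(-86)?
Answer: I*√60114/2 ≈ 122.59*I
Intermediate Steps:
W = -79/4 (W = (¼)*(-79) = -79/4 ≈ -19.750)
Y = 3563/2 (Y = 83 - 79/4*(-86) = 83 + 3397/2 = 3563/2 ≈ 1781.5)
√(-16810 + Y) = √(-16810 + 3563/2) = √(-30057/2) = I*√60114/2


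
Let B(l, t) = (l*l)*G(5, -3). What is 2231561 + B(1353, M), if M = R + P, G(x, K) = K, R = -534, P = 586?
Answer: -3260266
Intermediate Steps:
M = 52 (M = -534 + 586 = 52)
B(l, t) = -3*l² (B(l, t) = (l*l)*(-3) = l²*(-3) = -3*l²)
2231561 + B(1353, M) = 2231561 - 3*1353² = 2231561 - 3*1830609 = 2231561 - 5491827 = -3260266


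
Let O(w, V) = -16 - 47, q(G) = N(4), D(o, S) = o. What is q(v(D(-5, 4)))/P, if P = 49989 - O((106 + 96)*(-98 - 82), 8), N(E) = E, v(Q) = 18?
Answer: 1/12513 ≈ 7.9917e-5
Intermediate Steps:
q(G) = 4
O(w, V) = -63
P = 50052 (P = 49989 - 1*(-63) = 49989 + 63 = 50052)
q(v(D(-5, 4)))/P = 4/50052 = 4*(1/50052) = 1/12513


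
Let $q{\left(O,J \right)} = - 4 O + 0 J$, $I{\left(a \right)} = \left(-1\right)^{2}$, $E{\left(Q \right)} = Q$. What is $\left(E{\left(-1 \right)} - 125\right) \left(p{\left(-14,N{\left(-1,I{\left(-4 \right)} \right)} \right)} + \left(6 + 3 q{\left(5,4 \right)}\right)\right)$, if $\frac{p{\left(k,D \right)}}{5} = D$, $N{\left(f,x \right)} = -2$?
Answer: $8064$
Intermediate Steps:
$I{\left(a \right)} = 1$
$q{\left(O,J \right)} = - 4 O$ ($q{\left(O,J \right)} = - 4 O + 0 = - 4 O$)
$p{\left(k,D \right)} = 5 D$
$\left(E{\left(-1 \right)} - 125\right) \left(p{\left(-14,N{\left(-1,I{\left(-4 \right)} \right)} \right)} + \left(6 + 3 q{\left(5,4 \right)}\right)\right) = \left(-1 - 125\right) \left(5 \left(-2\right) + \left(6 + 3 \left(\left(-4\right) 5\right)\right)\right) = - 126 \left(-10 + \left(6 + 3 \left(-20\right)\right)\right) = - 126 \left(-10 + \left(6 - 60\right)\right) = - 126 \left(-10 - 54\right) = \left(-126\right) \left(-64\right) = 8064$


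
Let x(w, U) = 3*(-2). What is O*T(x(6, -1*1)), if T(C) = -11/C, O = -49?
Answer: -539/6 ≈ -89.833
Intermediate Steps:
x(w, U) = -6
O*T(x(6, -1*1)) = -(-539)/(-6) = -(-539)*(-1)/6 = -49*11/6 = -539/6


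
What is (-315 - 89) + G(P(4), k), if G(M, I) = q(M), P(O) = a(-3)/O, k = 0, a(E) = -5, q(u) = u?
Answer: -1621/4 ≈ -405.25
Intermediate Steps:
P(O) = -5/O
G(M, I) = M
(-315 - 89) + G(P(4), k) = (-315 - 89) - 5/4 = -404 - 5*1/4 = -404 - 5/4 = -1621/4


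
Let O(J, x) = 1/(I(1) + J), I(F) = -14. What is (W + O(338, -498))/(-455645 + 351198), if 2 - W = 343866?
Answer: 111411935/33840828 ≈ 3.2922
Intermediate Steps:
W = -343864 (W = 2 - 1*343866 = 2 - 343866 = -343864)
O(J, x) = 1/(-14 + J)
(W + O(338, -498))/(-455645 + 351198) = (-343864 + 1/(-14 + 338))/(-455645 + 351198) = (-343864 + 1/324)/(-104447) = (-343864 + 1/324)*(-1/104447) = -111411935/324*(-1/104447) = 111411935/33840828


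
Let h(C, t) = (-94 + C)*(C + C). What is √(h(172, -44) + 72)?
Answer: 2*√6726 ≈ 164.02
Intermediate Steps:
h(C, t) = 2*C*(-94 + C) (h(C, t) = (-94 + C)*(2*C) = 2*C*(-94 + C))
√(h(172, -44) + 72) = √(2*172*(-94 + 172) + 72) = √(2*172*78 + 72) = √(26832 + 72) = √26904 = 2*√6726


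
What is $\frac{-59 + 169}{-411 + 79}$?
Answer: $- \frac{55}{166} \approx -0.33133$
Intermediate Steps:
$\frac{-59 + 169}{-411 + 79} = \frac{110}{-332} = 110 \left(- \frac{1}{332}\right) = - \frac{55}{166}$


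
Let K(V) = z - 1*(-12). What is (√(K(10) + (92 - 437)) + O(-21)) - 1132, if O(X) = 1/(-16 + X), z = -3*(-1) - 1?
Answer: -41885/37 + I*√331 ≈ -1132.0 + 18.193*I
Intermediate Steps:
z = 2 (z = 3 - 1 = 2)
K(V) = 14 (K(V) = 2 - 1*(-12) = 2 + 12 = 14)
(√(K(10) + (92 - 437)) + O(-21)) - 1132 = (√(14 + (92 - 437)) + 1/(-16 - 21)) - 1132 = (√(14 - 345) + 1/(-37)) - 1132 = (√(-331) - 1/37) - 1132 = (I*√331 - 1/37) - 1132 = (-1/37 + I*√331) - 1132 = -41885/37 + I*√331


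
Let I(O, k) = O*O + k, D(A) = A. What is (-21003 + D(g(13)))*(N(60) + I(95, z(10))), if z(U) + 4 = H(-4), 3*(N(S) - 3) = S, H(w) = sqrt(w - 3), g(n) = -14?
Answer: -190077748 - 21017*I*sqrt(7) ≈ -1.9008e+8 - 55606.0*I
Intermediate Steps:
H(w) = sqrt(-3 + w)
N(S) = 3 + S/3
z(U) = -4 + I*sqrt(7) (z(U) = -4 + sqrt(-3 - 4) = -4 + sqrt(-7) = -4 + I*sqrt(7))
I(O, k) = k + O**2 (I(O, k) = O**2 + k = k + O**2)
(-21003 + D(g(13)))*(N(60) + I(95, z(10))) = (-21003 - 14)*((3 + (1/3)*60) + ((-4 + I*sqrt(7)) + 95**2)) = -21017*((3 + 20) + ((-4 + I*sqrt(7)) + 9025)) = -21017*(23 + (9021 + I*sqrt(7))) = -21017*(9044 + I*sqrt(7)) = -190077748 - 21017*I*sqrt(7)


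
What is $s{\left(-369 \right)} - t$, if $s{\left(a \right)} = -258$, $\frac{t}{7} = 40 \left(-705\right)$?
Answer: $197142$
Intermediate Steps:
$t = -197400$ ($t = 7 \cdot 40 \left(-705\right) = 7 \left(-28200\right) = -197400$)
$s{\left(-369 \right)} - t = -258 - -197400 = -258 + 197400 = 197142$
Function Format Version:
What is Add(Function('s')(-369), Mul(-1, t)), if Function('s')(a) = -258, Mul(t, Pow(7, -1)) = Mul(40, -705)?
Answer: 197142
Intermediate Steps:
t = -197400 (t = Mul(7, Mul(40, -705)) = Mul(7, -28200) = -197400)
Add(Function('s')(-369), Mul(-1, t)) = Add(-258, Mul(-1, -197400)) = Add(-258, 197400) = 197142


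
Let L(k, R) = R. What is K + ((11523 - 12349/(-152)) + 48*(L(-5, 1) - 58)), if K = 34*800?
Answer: 5482373/152 ≈ 36068.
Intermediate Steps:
K = 27200
K + ((11523 - 12349/(-152)) + 48*(L(-5, 1) - 58)) = 27200 + ((11523 - 12349/(-152)) + 48*(1 - 58)) = 27200 + ((11523 - 12349*(-1/152)) + 48*(-57)) = 27200 + ((11523 + 12349/152) - 2736) = 27200 + (1763845/152 - 2736) = 27200 + 1347973/152 = 5482373/152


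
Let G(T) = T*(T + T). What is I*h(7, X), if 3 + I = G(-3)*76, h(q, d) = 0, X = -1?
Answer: 0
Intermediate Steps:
G(T) = 2*T² (G(T) = T*(2*T) = 2*T²)
I = 1365 (I = -3 + (2*(-3)²)*76 = -3 + (2*9)*76 = -3 + 18*76 = -3 + 1368 = 1365)
I*h(7, X) = 1365*0 = 0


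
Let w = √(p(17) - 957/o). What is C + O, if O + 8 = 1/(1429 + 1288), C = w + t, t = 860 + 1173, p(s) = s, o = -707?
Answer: 5501926/2717 + 4*√573377/707 ≈ 2029.3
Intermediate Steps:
t = 2033
w = 4*√573377/707 (w = √(17 - 957/(-707)) = √(17 - 957*(-1/707)) = √(17 + 957/707) = √(12976/707) = 4*√573377/707 ≈ 4.2841)
C = 2033 + 4*√573377/707 (C = 4*√573377/707 + 2033 = 2033 + 4*√573377/707 ≈ 2037.3)
O = -21735/2717 (O = -8 + 1/(1429 + 1288) = -8 + 1/2717 = -21735/2717 ≈ -7.9996)
C + O = (2033 + 4*√573377/707) - 21735/2717 = 5501926/2717 + 4*√573377/707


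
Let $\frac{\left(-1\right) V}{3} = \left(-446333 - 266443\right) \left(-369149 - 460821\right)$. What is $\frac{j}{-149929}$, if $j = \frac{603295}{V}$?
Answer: $\frac{120659}{53217241281919728} \approx 2.2673 \cdot 10^{-12}$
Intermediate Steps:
$V = -1774748090160$ ($V = - 3 \left(-446333 - 266443\right) \left(-369149 - 460821\right) = - 3 \left(\left(-712776\right) \left(-829970\right)\right) = \left(-3\right) 591582696720 = -1774748090160$)
$j = - \frac{120659}{354949618032}$ ($j = \frac{603295}{-1774748090160} = 603295 \left(- \frac{1}{1774748090160}\right) = - \frac{120659}{354949618032} \approx -3.3993 \cdot 10^{-7}$)
$\frac{j}{-149929} = - \frac{120659}{354949618032 \left(-149929\right)} = \left(- \frac{120659}{354949618032}\right) \left(- \frac{1}{149929}\right) = \frac{120659}{53217241281919728}$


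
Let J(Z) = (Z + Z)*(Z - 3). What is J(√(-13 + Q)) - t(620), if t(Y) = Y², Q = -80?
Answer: -384586 - 6*I*√93 ≈ -3.8459e+5 - 57.862*I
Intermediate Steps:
J(Z) = 2*Z*(-3 + Z) (J(Z) = (2*Z)*(-3 + Z) = 2*Z*(-3 + Z))
J(√(-13 + Q)) - t(620) = 2*√(-13 - 80)*(-3 + √(-13 - 80)) - 1*620² = 2*√(-93)*(-3 + √(-93)) - 1*384400 = 2*(I*√93)*(-3 + I*√93) - 384400 = 2*I*√93*(-3 + I*√93) - 384400 = -384400 + 2*I*√93*(-3 + I*√93)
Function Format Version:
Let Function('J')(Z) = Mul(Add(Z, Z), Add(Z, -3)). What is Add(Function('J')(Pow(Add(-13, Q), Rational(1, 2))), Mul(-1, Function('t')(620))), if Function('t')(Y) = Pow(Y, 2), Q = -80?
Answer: Add(-384586, Mul(-6, I, Pow(93, Rational(1, 2)))) ≈ Add(-3.8459e+5, Mul(-57.862, I))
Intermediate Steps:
Function('J')(Z) = Mul(2, Z, Add(-3, Z)) (Function('J')(Z) = Mul(Mul(2, Z), Add(-3, Z)) = Mul(2, Z, Add(-3, Z)))
Add(Function('J')(Pow(Add(-13, Q), Rational(1, 2))), Mul(-1, Function('t')(620))) = Add(Mul(2, Pow(Add(-13, -80), Rational(1, 2)), Add(-3, Pow(Add(-13, -80), Rational(1, 2)))), Mul(-1, Pow(620, 2))) = Add(Mul(2, Pow(-93, Rational(1, 2)), Add(-3, Pow(-93, Rational(1, 2)))), Mul(-1, 384400)) = Add(Mul(2, Mul(I, Pow(93, Rational(1, 2))), Add(-3, Mul(I, Pow(93, Rational(1, 2))))), -384400) = Add(Mul(2, I, Pow(93, Rational(1, 2)), Add(-3, Mul(I, Pow(93, Rational(1, 2))))), -384400) = Add(-384400, Mul(2, I, Pow(93, Rational(1, 2)), Add(-3, Mul(I, Pow(93, Rational(1, 2))))))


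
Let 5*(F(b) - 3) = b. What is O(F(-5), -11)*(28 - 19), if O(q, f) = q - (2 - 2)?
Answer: 18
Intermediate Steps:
F(b) = 3 + b/5
O(q, f) = q (O(q, f) = q - 1*0 = q + 0 = q)
O(F(-5), -11)*(28 - 19) = (3 + (⅕)*(-5))*(28 - 19) = (3 - 1)*9 = 2*9 = 18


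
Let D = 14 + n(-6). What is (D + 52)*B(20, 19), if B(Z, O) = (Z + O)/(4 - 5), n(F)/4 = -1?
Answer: -2418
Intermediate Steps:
n(F) = -4 (n(F) = 4*(-1) = -4)
B(Z, O) = -O - Z (B(Z, O) = (O + Z)/(-1) = (O + Z)*(-1) = -O - Z)
D = 10 (D = 14 - 4 = 10)
(D + 52)*B(20, 19) = (10 + 52)*(-1*19 - 1*20) = 62*(-19 - 20) = 62*(-39) = -2418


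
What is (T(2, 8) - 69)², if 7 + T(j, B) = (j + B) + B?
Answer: 3364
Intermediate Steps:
T(j, B) = -7 + j + 2*B (T(j, B) = -7 + ((j + B) + B) = -7 + ((B + j) + B) = -7 + (j + 2*B) = -7 + j + 2*B)
(T(2, 8) - 69)² = ((-7 + 2 + 2*8) - 69)² = ((-7 + 2 + 16) - 69)² = (11 - 69)² = (-58)² = 3364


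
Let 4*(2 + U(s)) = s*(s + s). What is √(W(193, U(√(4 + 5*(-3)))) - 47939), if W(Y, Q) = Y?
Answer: I*√47746 ≈ 218.51*I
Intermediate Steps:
U(s) = -2 + s²/2 (U(s) = -2 + (s*(s + s))/4 = -2 + (s*(2*s))/4 = -2 + (2*s²)/4 = -2 + s²/2)
√(W(193, U(√(4 + 5*(-3)))) - 47939) = √(193 - 47939) = √(-47746) = I*√47746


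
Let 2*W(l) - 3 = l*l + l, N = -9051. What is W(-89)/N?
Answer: -7835/18102 ≈ -0.43283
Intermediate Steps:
W(l) = 3/2 + l/2 + l**2/2 (W(l) = 3/2 + (l*l + l)/2 = 3/2 + (l**2 + l)/2 = 3/2 + (l + l**2)/2 = 3/2 + (l/2 + l**2/2) = 3/2 + l/2 + l**2/2)
W(-89)/N = (3/2 + (1/2)*(-89) + (1/2)*(-89)**2)/(-9051) = (3/2 - 89/2 + (1/2)*7921)*(-1/9051) = (3/2 - 89/2 + 7921/2)*(-1/9051) = (7835/2)*(-1/9051) = -7835/18102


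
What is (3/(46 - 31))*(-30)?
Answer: -6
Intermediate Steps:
(3/(46 - 31))*(-30) = (3/15)*(-30) = ((1/15)*3)*(-30) = (⅕)*(-30) = -6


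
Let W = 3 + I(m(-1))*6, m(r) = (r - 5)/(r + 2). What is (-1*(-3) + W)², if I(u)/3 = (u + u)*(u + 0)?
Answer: 1695204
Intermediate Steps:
m(r) = (-5 + r)/(2 + r)
I(u) = 6*u² (I(u) = 3*((u + u)*(u + 0)) = 3*((2*u)*u) = 3*(2*u²) = 6*u²)
W = 1299 (W = 3 + (6*((-5 - 1)/(2 - 1))²)*6 = 3 + (6*(-6/1)²)*6 = 3 + (6*(1*(-6))²)*6 = 3 + (6*(-6)²)*6 = 3 + (6*36)*6 = 3 + 216*6 = 3 + 1296 = 1299)
(-1*(-3) + W)² = (-1*(-3) + 1299)² = (3 + 1299)² = 1302² = 1695204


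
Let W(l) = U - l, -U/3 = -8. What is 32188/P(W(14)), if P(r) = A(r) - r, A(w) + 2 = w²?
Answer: 8047/22 ≈ 365.77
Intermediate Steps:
U = 24 (U = -3*(-8) = 24)
W(l) = 24 - l
A(w) = -2 + w²
P(r) = -2 + r² - r (P(r) = (-2 + r²) - r = -2 + r² - r)
32188/P(W(14)) = 32188/(-2 + (24 - 1*14)² - (24 - 1*14)) = 32188/(-2 + (24 - 14)² - (24 - 14)) = 32188/(-2 + 10² - 1*10) = 32188/(-2 + 100 - 10) = 32188/88 = 32188*(1/88) = 8047/22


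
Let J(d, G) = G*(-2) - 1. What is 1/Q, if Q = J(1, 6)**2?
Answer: 1/169 ≈ 0.0059172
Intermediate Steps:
J(d, G) = -1 - 2*G (J(d, G) = -2*G - 1 = -1 - 2*G)
Q = 169 (Q = (-1 - 2*6)**2 = (-1 - 12)**2 = (-13)**2 = 169)
1/Q = 1/169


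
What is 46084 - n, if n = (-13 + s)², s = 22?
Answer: 46003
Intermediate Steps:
n = 81 (n = (-13 + 22)² = 9² = 81)
46084 - n = 46084 - 1*81 = 46084 - 81 = 46003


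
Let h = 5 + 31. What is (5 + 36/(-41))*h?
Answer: 6084/41 ≈ 148.39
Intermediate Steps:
h = 36
(5 + 36/(-41))*h = (5 + 36/(-41))*36 = (5 + 36*(-1/41))*36 = (5 - 36/41)*36 = (169/41)*36 = 6084/41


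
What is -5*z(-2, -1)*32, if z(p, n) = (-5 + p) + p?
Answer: 1440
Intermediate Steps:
z(p, n) = -5 + 2*p
-5*z(-2, -1)*32 = -5*(-5 + 2*(-2))*32 = -5*(-5 - 4)*32 = -5*(-9)*32 = 45*32 = 1440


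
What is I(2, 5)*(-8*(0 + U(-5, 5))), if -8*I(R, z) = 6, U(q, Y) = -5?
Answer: -30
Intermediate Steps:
I(R, z) = -¾ (I(R, z) = -⅛*6 = -¾)
I(2, 5)*(-8*(0 + U(-5, 5))) = -(-6)*(0 - 5) = -(-6)*(-5) = -¾*40 = -30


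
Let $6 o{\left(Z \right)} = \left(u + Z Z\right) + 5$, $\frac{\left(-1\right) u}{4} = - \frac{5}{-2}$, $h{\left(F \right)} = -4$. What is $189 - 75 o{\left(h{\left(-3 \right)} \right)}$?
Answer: $\frac{103}{2} \approx 51.5$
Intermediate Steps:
$u = -10$ ($u = - 4 \left(- \frac{5}{-2}\right) = - 4 \left(\left(-5\right) \left(- \frac{1}{2}\right)\right) = \left(-4\right) \frac{5}{2} = -10$)
$o{\left(Z \right)} = - \frac{5}{6} + \frac{Z^{2}}{6}$ ($o{\left(Z \right)} = \frac{\left(-10 + Z Z\right) + 5}{6} = \frac{\left(-10 + Z^{2}\right) + 5}{6} = \frac{-5 + Z^{2}}{6} = - \frac{5}{6} + \frac{Z^{2}}{6}$)
$189 - 75 o{\left(h{\left(-3 \right)} \right)} = 189 - 75 \left(- \frac{5}{6} + \frac{\left(-4\right)^{2}}{6}\right) = 189 - 75 \left(- \frac{5}{6} + \frac{1}{6} \cdot 16\right) = 189 - 75 \left(- \frac{5}{6} + \frac{8}{3}\right) = 189 - \frac{275}{2} = \frac{103}{2}$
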